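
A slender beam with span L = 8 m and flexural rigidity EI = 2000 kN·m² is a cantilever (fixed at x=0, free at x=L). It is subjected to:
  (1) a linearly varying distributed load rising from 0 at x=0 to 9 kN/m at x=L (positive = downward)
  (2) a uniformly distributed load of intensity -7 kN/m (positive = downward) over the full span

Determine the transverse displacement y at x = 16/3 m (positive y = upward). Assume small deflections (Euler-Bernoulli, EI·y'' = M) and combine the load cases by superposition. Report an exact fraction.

Load 1 — triangular load w₀=9 kN/m (0→w₀ over full span):
  y_1 = (w₀Lx³/12-w₀L²x²/6-w₀x⁵/(120L))/EI = (9·8·(16/3)³/12-9·8²·(16/3)²/6-9·(16/3)⁵/(120·8))/2000 = -47104/50625 m
Load 2 — uniform load w=-7 kN/m over full span:
  y_2 = -wx²(x²-4Lx+6L²)/(24EI) = -(-7)·(16/3)²·((16/3)²-4·8·(16/3)+6·8²)/(24·2000) = 30464/30375 m
Superposition: y = Σ y_i = 11008/151875 m ≈ 0.072481 m

y(16/3) = 11008/151875 m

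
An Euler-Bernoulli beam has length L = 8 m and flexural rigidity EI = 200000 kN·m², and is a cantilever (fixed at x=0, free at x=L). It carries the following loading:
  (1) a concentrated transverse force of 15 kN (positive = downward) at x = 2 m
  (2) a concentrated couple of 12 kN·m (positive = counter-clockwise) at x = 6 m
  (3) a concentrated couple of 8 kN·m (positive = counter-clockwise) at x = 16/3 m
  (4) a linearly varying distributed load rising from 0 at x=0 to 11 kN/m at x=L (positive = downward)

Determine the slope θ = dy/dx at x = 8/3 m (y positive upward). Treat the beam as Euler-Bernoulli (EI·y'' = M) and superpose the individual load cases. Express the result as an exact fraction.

Load 1 — point force P=15 kN at a=2 m (b=L-a=6):
  θ_1 = -Pa²/(2EI)  [x>a] = -15·2²/(2·200000) = -3/20000 rad
Load 2 — applied couple M₀=12 kN·m at a=6 m (b=L-a=2):
  θ_2 = M₀x/EI  [x≤a] = 12·(8/3)/200000 = 1/6250 rad
Load 3 — applied couple M₀=8 kN·m at a=16/3 m (b=L-a=8/3):
  θ_3 = M₀x/EI  [x≤a] = 8·(8/3)/200000 = 1/9375 rad
Load 4 — triangular load w₀=11 kN/m (0→w₀ over full span):
  θ_4 = (w₀Lx²/4-w₀L²x/3-w₀x⁴/(24L))/EI = (11·8·(8/3)²/4-11·8²·(8/3)/3-11·(8/3)⁴/(24·8))/200000 = -1793/759375 rad
Superposition: θ = Σ θ_i = -54541/24300000 rad ≈ -0.002244 rad

θ(8/3) = -54541/24300000 rad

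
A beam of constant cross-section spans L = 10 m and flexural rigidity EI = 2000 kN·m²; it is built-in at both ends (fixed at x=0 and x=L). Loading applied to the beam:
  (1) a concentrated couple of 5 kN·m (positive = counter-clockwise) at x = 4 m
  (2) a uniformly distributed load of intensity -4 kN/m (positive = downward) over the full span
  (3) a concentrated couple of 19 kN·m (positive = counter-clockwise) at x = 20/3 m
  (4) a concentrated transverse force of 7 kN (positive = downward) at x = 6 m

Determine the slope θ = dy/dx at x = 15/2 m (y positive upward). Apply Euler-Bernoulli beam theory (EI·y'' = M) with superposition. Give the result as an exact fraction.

θ(15/2) = -1687/240000 rad

Load 1 — applied couple M₀=5 kN·m at a=4 m (b=L-a=6):
  θ_1 = (R_Ax²/2 - M_Ax - M₀(x-a))/EI  [x>a] with R_A=18/25, M_A=3/5 = ((18/25)·(15/2)²/2 - (3/5)·(15/2) - 5·((15/2)-4))/2000 = -7/8000 rad
Load 2 — uniform load w=-4 kN/m over full span:
  θ_2 = -wx(L-x)(L-2x)/(12EI) = -(-4)·(15/2)·(10-(15/2))·(10-2·(15/2))/(12·2000) = -1/64 rad
Load 3 — applied couple M₀=19 kN·m at a=20/3 m (b=L-a=10/3):
  θ_3 = (R_Ax²/2 - M_Ax - M₀(x-a))/EI  [x>a] with R_A=38/15, M_A=19/3 = ((38/15)·(15/2)²/2 - (19/3)·(15/2) - 19·((15/2)-(20/3)))/2000 = 19/4800 rad
Load 4 — point force P=7 kN at a=6 m (b=L-a=4):
  θ_4 = Pa²(L-x)(2bL-(3b+a)(L-x))/(2L³EI)  [x>a] = 7·6²·(10-(15/2))·(2·4·10-(3·4+6)·(10-(15/2)))/(2·10³·2000) = 441/80000 rad
Superposition: θ = Σ θ_i = -1687/240000 rad ≈ -0.007029 rad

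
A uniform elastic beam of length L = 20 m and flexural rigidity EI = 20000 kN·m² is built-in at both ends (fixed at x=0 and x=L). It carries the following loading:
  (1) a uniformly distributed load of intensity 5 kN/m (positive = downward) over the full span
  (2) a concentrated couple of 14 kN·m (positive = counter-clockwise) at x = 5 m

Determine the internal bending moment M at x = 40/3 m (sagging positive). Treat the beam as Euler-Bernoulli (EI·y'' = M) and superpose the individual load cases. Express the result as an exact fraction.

Load 1 — uniform load w=5 kN/m over full span:
  M_1 = wLx/2 - wL²/12 - wx²/2 = 5·20·(40/3)/2 - 5·20²/12 - 5·(40/3)²/2 = 500/9 kN·m
Load 2 — applied couple M₀=14 kN·m at a=5 m (b=L-a=15):
  M_2 = R_Ax - M_A - M₀  [x>a] with R_A=63/80, M_A=-21/8 = (63/80)·(40/3) - (-21/8) - 14 = -7/8 kN·m
Superposition: M = Σ M_i = 3937/72 kN·m ≈ 54.680556 kN·m

M(40/3) = 3937/72 kN·m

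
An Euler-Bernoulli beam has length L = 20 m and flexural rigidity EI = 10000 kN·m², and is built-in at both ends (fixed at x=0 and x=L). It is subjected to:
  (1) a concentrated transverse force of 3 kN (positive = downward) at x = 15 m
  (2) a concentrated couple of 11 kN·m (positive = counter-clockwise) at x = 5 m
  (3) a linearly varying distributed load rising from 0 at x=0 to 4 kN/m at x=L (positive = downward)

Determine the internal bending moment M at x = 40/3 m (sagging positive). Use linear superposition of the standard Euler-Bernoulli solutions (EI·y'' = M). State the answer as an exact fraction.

M(40/3) = 9851/324 kN·m

Load 1 — point force P=3 kN at a=15 m (b=L-a=5):
  M_1 = Pb²(3a+b)x/L³ - Pab²/L²  [x≤a] = 3·5²·(3·15+5)·(40/3)/20³ - 3·15·5²/20² = 55/16 kN·m
Load 2 — applied couple M₀=11 kN·m at a=5 m (b=L-a=15):
  M_2 = R_Ax - M_A - M₀  [x>a] with R_A=99/160, M_A=-33/16 = (99/160)·(40/3) - (-33/16) - 11 = -11/16 kN·m
Load 3 — triangular load w₀=4 kN/m (0→w₀ over full span):
  M_3 = 3w₀Lx/20 - w₀L²/30 - w₀x³/(6L) = 3·4·20·(40/3)/20 - 4·20²/30 - 4·(40/3)³/(6·20) = 2240/81 kN·m
Superposition: M = Σ M_i = 9851/324 kN·m ≈ 30.404321 kN·m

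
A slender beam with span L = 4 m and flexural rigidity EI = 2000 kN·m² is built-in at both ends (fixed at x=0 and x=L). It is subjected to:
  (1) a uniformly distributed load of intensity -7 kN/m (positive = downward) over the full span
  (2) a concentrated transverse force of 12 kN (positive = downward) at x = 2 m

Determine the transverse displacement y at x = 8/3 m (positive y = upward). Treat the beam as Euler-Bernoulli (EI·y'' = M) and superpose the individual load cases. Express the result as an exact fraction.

Load 1 — uniform load w=-7 kN/m over full span:
  y_1 = -wx²(L-x)²/(24EI) = -(-7)·(8/3)²·(4-(8/3))²/(24·2000) = 56/30375 m
Load 2 — point force P=12 kN at a=2 m (b=L-a=2):
  y_2 = -Pa²(L-x)²(3bL-(3b+a)(L-x))/(6L³EI)  [x>a] = -12·2²·(4-(8/3))²·(3·2·4-(3·2+2)·(4-(8/3)))/(6·4³·2000) = -1/675 m
Superposition: y = Σ y_i = 11/30375 m ≈ 0.000362 m

y(8/3) = 11/30375 m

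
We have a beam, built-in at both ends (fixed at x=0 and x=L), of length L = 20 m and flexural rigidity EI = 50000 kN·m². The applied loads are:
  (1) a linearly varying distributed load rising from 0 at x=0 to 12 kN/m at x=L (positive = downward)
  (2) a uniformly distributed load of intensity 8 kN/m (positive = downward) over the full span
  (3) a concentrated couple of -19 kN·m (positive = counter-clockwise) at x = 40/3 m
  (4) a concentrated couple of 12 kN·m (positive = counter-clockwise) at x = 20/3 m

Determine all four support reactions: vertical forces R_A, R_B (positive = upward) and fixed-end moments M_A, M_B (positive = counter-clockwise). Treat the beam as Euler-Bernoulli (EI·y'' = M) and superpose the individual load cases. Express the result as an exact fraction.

Load 1 — triangular load w₀=12 kN/m (0→w₀ over full span):
  R_A = 3w₀L/20 = 3·12·20/20 = 36 kN
  M_A = w₀L²/30 = 12·20²/30 = 160 kN·m
  R_B = 7w₀L/20 = 7·12·20/20 = 84 kN
  M_B = -w₀L²/20 = -12·20²/20 = -240 kN·m
Load 2 — uniform load w=8 kN/m over full span:
  R_A = wL/2 = 8·20/2 = 80 kN
  M_A = wL²/12 = 8·20²/12 = 800/3 kN·m
  R_B = wL/2 = 8·20/2 = 80 kN
  M_B = -wL²/12 = -8·20²/12 = -800/3 kN·m
Load 3 — applied couple M₀=-19 kN·m at a=40/3 m (b=L-a=20/3):
  R_A = 6M₀ab/L³ = 6·(-19)·(40/3)·(20/3)/20³ = -19/15 kN
  M_A = M₀b(2a-b)/L² = (-19)·(20/3)·(2·(40/3)-(20/3))/20² = -19/3 kN·m
  R_B = -6M₀ab/L³ = -6·(-19)·(40/3)·(20/3)/20³ = 19/15 kN
  M_B = M₀a(2b-a)/L² = (-19)·(40/3)·(2·(20/3)-(40/3))/20² = 0 kN·m
Load 4 — applied couple M₀=12 kN·m at a=20/3 m (b=L-a=40/3):
  R_A = 6M₀ab/L³ = 6·12·(20/3)·(40/3)/20³ = 4/5 kN
  M_A = M₀b(2a-b)/L² = 12·(40/3)·(2·(20/3)-(40/3))/20² = 0 kN·m
  R_B = -6M₀ab/L³ = -6·12·(20/3)·(40/3)/20³ = -4/5 kN
  M_B = M₀a(2b-a)/L² = 12·(20/3)·(2·(40/3)-(20/3))/20² = 4 kN·m
Superposition: R_A = 1733/15 kN, M_A = 1261/3 kN·m, R_B = 2467/15 kN, M_B = -1508/3 kN·m

R_A = 1733/15 kN, M_A = 1261/3 kN·m, R_B = 2467/15 kN, M_B = -1508/3 kN·m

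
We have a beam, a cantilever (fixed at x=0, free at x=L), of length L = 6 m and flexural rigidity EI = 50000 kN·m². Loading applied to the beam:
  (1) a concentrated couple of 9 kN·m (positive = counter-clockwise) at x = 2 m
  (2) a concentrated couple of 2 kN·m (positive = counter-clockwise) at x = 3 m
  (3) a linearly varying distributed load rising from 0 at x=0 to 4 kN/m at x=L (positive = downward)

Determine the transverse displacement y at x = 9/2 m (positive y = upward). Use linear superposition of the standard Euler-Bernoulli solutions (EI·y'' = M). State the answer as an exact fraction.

y(9/2) = -149121/32000000 m

Load 1 — applied couple M₀=9 kN·m at a=2 m (b=L-a=4):
  y_1 = M₀a(2x-a)/(2EI)  [x>a] = 9·2·(2·(9/2)-2)/(2·50000) = 63/50000 m
Load 2 — applied couple M₀=2 kN·m at a=3 m (b=L-a=3):
  y_2 = M₀a(2x-a)/(2EI)  [x>a] = 2·3·(2·(9/2)-3)/(2·50000) = 9/25000 m
Load 3 — triangular load w₀=4 kN/m (0→w₀ over full span):
  y_3 = (w₀Lx³/12-w₀L²x²/6-w₀x⁵/(120L))/EI = (4·6·(9/2)³/12-4·6²·(9/2)²/6-4·(9/2)⁵/(120·6))/50000 = -200961/32000000 m
Superposition: y = Σ y_i = -149121/32000000 m ≈ -0.004660 m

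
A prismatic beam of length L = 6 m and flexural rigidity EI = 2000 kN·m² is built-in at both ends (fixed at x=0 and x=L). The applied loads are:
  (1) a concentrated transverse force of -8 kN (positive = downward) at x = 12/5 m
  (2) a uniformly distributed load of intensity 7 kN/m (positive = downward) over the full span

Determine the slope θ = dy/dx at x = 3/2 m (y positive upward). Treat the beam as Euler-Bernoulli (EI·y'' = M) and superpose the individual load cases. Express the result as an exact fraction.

θ(3/2) = -14553/4000000 rad

Load 1 — point force P=-8 kN at a=12/5 m (b=L-a=18/5):
  θ_1 = -Pb²x(2aL-(3a+b)x)/(2L³EI)  [x≤a] = -(-8)·(18/5)²·(3/2)·(2·(12/5)·6-(3·(12/5)+(18/5))·(3/2))/(2·6³·2000) = 567/250000 rad
Load 2 — uniform load w=7 kN/m over full span:
  θ_2 = -wx(L-x)(L-2x)/(12EI) = -7·(3/2)·(6-(3/2))·(6-2·(3/2))/(12·2000) = -189/32000 rad
Superposition: θ = Σ θ_i = -14553/4000000 rad ≈ -0.003638 rad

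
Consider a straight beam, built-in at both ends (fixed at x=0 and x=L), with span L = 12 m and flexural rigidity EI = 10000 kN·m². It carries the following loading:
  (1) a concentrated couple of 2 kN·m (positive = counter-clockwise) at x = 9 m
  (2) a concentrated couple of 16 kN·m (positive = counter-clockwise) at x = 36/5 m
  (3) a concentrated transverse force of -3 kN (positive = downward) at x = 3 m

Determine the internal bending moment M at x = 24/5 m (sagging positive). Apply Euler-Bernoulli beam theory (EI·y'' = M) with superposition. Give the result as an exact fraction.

M(24/5) = 5367/2000 kN·m

Load 1 — applied couple M₀=2 kN·m at a=9 m (b=L-a=3):
  M_1 = R_Ax - M_A  [x≤a] with R_A=3/16, M_A=5/8 = (3/16)·(24/5) - (5/8) = 11/40 kN·m
Load 2 — applied couple M₀=16 kN·m at a=36/5 m (b=L-a=24/5):
  M_2 = R_Ax - M_A  [x≤a] with R_A=48/25, M_A=128/25 = (48/25)·(24/5) - (128/25) = 512/125 kN·m
Load 3 — point force P=-3 kN at a=3 m (b=L-a=9):
  M_3 = Pa²(a+3b)(L-x)/L³ - Pa²b/L²  [x>a] = (-3)·3²·(3+3·9)·(12-(24/5))/12³ - (-3)·3²·9/12² = -27/16 kN·m
Superposition: M = Σ M_i = 5367/2000 kN·m ≈ 2.683500 kN·m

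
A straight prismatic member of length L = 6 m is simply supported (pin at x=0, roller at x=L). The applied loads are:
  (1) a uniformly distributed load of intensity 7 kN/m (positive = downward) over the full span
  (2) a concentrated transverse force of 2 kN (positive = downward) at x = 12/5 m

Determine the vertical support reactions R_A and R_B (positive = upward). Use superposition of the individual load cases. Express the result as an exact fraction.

R_A = 111/5 kN, R_B = 109/5 kN

Load 1 — uniform load w=7 kN/m over full span:
  R_A = wL/2 = 7·6/2 = 21 kN
  R_B = wL/2 = 7·6/2 = 21 kN
Load 2 — point force P=2 kN at a=12/5 m (b=L-a=18/5):
  R_A = Pb/L = 2·(18/5)/6 = 6/5 kN
  R_B = Pa/L = 2·(12/5)/6 = 4/5 kN
Superposition: R_A = 111/5 kN, R_B = 109/5 kN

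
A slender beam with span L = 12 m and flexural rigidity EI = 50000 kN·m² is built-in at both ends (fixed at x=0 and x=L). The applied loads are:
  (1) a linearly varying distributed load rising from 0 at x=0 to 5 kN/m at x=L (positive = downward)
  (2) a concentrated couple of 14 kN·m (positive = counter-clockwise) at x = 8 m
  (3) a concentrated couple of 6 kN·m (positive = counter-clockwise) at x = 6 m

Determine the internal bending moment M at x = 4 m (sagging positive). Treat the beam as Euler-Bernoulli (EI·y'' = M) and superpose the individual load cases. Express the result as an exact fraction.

M(4) = 191/18 kN·m

Load 1 — triangular load w₀=5 kN/m (0→w₀ over full span):
  M_1 = 3w₀Lx/20 - w₀L²/30 - w₀x³/(6L) = 3·5·12·4/20 - 5·12²/30 - 5·4³/(6·12) = 68/9 kN·m
Load 2 — applied couple M₀=14 kN·m at a=8 m (b=L-a=4):
  M_2 = R_Ax - M_A  [x≤a] with R_A=14/9, M_A=14/3 = (14/9)·4 - (14/3) = 14/9 kN·m
Load 3 — applied couple M₀=6 kN·m at a=6 m (b=L-a=6):
  M_3 = R_Ax - M_A  [x≤a] with R_A=3/4, M_A=3/2 = (3/4)·4 - (3/2) = 3/2 kN·m
Superposition: M = Σ M_i = 191/18 kN·m ≈ 10.611111 kN·m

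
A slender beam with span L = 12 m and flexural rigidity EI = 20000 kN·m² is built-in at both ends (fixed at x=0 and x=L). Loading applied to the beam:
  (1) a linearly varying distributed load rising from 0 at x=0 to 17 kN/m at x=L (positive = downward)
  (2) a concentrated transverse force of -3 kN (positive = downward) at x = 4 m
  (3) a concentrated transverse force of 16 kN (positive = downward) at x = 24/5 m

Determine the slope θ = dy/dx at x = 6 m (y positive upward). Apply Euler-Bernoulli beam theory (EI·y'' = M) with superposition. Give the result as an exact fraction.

Load 1 — triangular load w₀=17 kN/m (0→w₀ over full span):
  θ_1 = -w₀(2x(L-x)(L-2x)(x+2L)+x²(L-x)²)/(120LEI) = -17·(2·6·(12-6)·(12-2·6)·(6+2·12)+6²·(12-6)²)/(120·12·20000) = -153/200000 rad
Load 2 — point force P=-3 kN at a=4 m (b=L-a=8):
  θ_2 = Pa²(L-x)(2bL-(3b+a)(L-x))/(2L³EI)  [x>a] = (-3)·4²·(12-6)·(2·8·12-(3·8+4)·(12-6))/(2·12³·20000) = -1/10000 rad
Load 3 — point force P=16 kN at a=24/5 m (b=L-a=36/5):
  θ_3 = Pa²(L-x)(2bL-(3b+a)(L-x))/(2L³EI)  [x>a] = 16·(24/5)²·(12-6)·(2·(36/5)·12-(3·(36/5)+(24/5))·(12-6))/(2·12³·20000) = 36/78125 rad
Superposition: θ = Σ θ_i = -2021/5000000 rad ≈ -0.000404 rad

θ(6) = -2021/5000000 rad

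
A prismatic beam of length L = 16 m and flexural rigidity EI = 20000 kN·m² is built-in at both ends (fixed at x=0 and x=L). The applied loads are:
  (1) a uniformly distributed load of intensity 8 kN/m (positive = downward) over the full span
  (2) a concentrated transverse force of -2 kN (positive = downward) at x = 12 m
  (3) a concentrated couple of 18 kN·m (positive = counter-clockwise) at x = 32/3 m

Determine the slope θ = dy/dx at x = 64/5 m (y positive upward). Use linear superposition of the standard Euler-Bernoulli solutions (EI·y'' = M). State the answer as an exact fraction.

Load 1 — uniform load w=8 kN/m over full span:
  θ_1 = -wx(L-x)(L-2x)/(12EI) = -8·(64/5)·(16-(64/5))·(16-2·(64/5))/(12·20000) = 1024/78125 rad
Load 2 — point force P=-2 kN at a=12 m (b=L-a=4):
  θ_2 = Pa²(L-x)(2bL-(3b+a)(L-x))/(2L³EI)  [x>a] = (-2)·12²·(16-(64/5))·(2·4·16-(3·4+12)·(16-(64/5)))/(2·16³·20000) = -9/31250 rad
Load 3 — applied couple M₀=18 kN·m at a=32/3 m (b=L-a=16/3):
  θ_3 = (R_Ax²/2 - M_Ax - M₀(x-a))/EI  [x>a] with R_A=3/2, M_A=6 = ((3/2)·(64/5)²/2 - 6·(64/5) - 18·((64/5)-(32/3)))/20000 = 6/15625 rad
Superposition: θ = Σ θ_i = 2063/156250 rad ≈ 0.013203 rad

θ(64/5) = 2063/156250 rad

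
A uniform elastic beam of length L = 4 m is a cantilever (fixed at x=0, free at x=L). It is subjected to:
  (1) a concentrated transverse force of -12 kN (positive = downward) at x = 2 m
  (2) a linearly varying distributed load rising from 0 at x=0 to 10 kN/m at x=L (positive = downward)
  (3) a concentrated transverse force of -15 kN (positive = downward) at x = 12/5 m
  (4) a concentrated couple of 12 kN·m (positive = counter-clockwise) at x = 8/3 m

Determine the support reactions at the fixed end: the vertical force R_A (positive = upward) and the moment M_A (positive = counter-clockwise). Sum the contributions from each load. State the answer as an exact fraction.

Load 1 — point force P=-12 kN at a=2 m (b=L-a=2):
  R_A = P = (-12) = -12 kN
  M_A = Pa = (-12)·2 = -24 kN·m
Load 2 — triangular load w₀=10 kN/m (0→w₀ over full span):
  R_A = w₀L/2 = 10·4/2 = 20 kN
  M_A = w₀L²/3 = 10·4²/3 = 160/3 kN·m
Load 3 — point force P=-15 kN at a=12/5 m (b=L-a=8/5):
  R_A = P = (-15) = -15 kN
  M_A = Pa = (-15)·(12/5) = -36 kN·m
Load 4 — applied couple M₀=12 kN·m at a=8/3 m (b=L-a=4/3):
  R_A = 0 kN
  M_A = -M₀ = -12 kN·m
Superposition: R_A = -7 kN, M_A = -56/3 kN·m

R_A = -7 kN, M_A = -56/3 kN·m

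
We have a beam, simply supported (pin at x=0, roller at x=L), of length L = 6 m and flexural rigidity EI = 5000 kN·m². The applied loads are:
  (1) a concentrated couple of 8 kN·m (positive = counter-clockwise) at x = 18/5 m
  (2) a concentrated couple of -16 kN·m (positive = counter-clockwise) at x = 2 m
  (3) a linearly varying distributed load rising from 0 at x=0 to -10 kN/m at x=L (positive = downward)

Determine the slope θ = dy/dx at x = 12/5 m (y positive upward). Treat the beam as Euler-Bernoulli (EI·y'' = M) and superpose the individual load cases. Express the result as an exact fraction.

Load 1 — applied couple M₀=8 kN·m at a=18/5 m (b=L-a=12/5):
  θ_1 = (M₀x²/(2L)+C₁)/EI  [x≤a] with C₁=M₀(3b²-L²)/(6L)=-104/25 = (8·(12/5)²/(2·6)+(-104/25))/5000 = -1/15625 rad
Load 2 — applied couple M₀=-16 kN·m at a=2 m (b=L-a=4):
  θ_2 = (M₀x²/(2L)-M₀(x-a)+C₁)/EI  [x>a] with C₁=M₀(3b²-L²)/(6L)=-16/3 = ((-16)·(12/5)²/(2·6)-(-16)·((12/5)-2)+(-16/3))/5000 = -62/46875 rad
Load 3 — triangular load w₀=-10 kN/m (0→w₀ over full span):
  θ_3 = -w₀(7L⁴-30L²x²+15x⁴)/(360LEI) = -(-10)·(7·6⁴-30·6²·(12/5)²+15·(12/5)⁴)/(360·6·5000) = 969/312500 rad
Superposition: θ = Σ θ_i = 1607/937500 rad ≈ 0.001714 rad

θ(12/5) = 1607/937500 rad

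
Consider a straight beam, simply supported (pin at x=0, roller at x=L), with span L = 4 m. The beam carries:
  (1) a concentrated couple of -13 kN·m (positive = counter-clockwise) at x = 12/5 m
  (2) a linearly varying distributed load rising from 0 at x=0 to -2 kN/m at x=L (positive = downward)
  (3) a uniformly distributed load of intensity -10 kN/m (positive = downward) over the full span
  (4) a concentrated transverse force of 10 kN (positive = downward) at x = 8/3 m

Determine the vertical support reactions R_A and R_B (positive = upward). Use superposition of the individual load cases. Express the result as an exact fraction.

R_A = -85/4 kN, R_B = -51/4 kN

Load 1 — applied couple M₀=-13 kN·m at a=12/5 m (b=L-a=8/5):
  R_A = M₀/L = (-13)/4 = -13/4 kN
  R_B = -M₀/L = -(-13)/4 = 13/4 kN
Load 2 — triangular load w₀=-2 kN/m (0→w₀ over full span):
  R_A = w₀L/6 = (-2)·4/6 = -4/3 kN
  R_B = w₀L/3 = (-2)·4/3 = -8/3 kN
Load 3 — uniform load w=-10 kN/m over full span:
  R_A = wL/2 = (-10)·4/2 = -20 kN
  R_B = wL/2 = (-10)·4/2 = -20 kN
Load 4 — point force P=10 kN at a=8/3 m (b=L-a=4/3):
  R_A = Pb/L = 10·(4/3)/4 = 10/3 kN
  R_B = Pa/L = 10·(8/3)/4 = 20/3 kN
Superposition: R_A = -85/4 kN, R_B = -51/4 kN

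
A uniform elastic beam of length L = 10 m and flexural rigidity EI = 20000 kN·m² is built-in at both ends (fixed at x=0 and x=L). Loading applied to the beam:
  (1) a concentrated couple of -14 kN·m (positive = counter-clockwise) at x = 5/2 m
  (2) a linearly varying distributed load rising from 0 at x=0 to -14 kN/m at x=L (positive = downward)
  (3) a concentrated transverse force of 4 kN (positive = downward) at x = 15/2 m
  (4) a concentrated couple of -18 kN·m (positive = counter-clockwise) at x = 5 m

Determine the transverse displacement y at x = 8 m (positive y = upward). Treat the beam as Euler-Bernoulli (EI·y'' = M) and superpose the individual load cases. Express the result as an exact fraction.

Load 1 — applied couple M₀=-14 kN·m at a=5/2 m (b=L-a=15/2):
  y_1 = (R_Ax³/6 - M_Ax²/2 - M₀(x-a)²/2)/EI  [x>a] with R_A=-63/40, M_A=21/8 = ((-63/40)·8³/6 - (21/8)·8²/2 - (-14)·(8-(5/2))²/2)/20000 = -133/400000 m
Load 2 — triangular load w₀=-14 kN/m (0→w₀ over full span):
  y_2 = -w₀x²(L-x)²(x+2L)/(120LEI) = -(-14)·8²·(10-8)²·(8+2·10)/(120·10·20000) = 196/46875 m
Load 3 — point force P=4 kN at a=15/2 m (b=L-a=5/2):
  y_3 = -Pa²(L-x)²(3bL-(3b+a)(L-x))/(6L³EI)  [x>a] = -4·(15/2)²·(10-8)²·(3·(5/2)·10-(3·(5/2)+(15/2))·(10-8))/(6·10³·20000) = -27/80000 m
Load 4 — applied couple M₀=-18 kN·m at a=5 m (b=L-a=5):
  y_4 = (R_Ax³/6 - M_Ax²/2 - M₀(x-a)²/2)/EI  [x>a] with R_A=-27/10, M_A=-9/2 = ((-27/10)·8³/6 - (-9/2)·8²/2 - (-18)·(8-5)²/2)/20000 = -27/100000 m
Superposition: y = Σ y_i = 2431/750000 m ≈ 0.003241 m

y(8) = 2431/750000 m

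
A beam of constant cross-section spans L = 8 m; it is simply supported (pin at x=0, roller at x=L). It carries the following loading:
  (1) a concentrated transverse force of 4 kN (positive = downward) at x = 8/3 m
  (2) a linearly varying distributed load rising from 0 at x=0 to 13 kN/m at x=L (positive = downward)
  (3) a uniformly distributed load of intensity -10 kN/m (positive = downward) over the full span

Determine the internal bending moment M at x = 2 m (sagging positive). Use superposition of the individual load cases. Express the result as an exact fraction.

M(2) = -133/6 kN·m

Load 1 — point force P=4 kN at a=8/3 m (b=L-a=16/3):
  M_1 = Pbx/L  [x≤a] = 4·(16/3)·2/8 = 16/3 kN·m
Load 2 — triangular load w₀=13 kN/m (0→w₀ over full span):
  M_2 = w₀Lx/6 - w₀x³/(6L) = 13·8·2/6 - 13·2³/(6·8) = 65/2 kN·m
Load 3 — uniform load w=-10 kN/m over full span:
  M_3 = wx(L-x)/2 = (-10)·2·(8-2)/2 = -60 kN·m
Superposition: M = Σ M_i = -133/6 kN·m ≈ -22.166667 kN·m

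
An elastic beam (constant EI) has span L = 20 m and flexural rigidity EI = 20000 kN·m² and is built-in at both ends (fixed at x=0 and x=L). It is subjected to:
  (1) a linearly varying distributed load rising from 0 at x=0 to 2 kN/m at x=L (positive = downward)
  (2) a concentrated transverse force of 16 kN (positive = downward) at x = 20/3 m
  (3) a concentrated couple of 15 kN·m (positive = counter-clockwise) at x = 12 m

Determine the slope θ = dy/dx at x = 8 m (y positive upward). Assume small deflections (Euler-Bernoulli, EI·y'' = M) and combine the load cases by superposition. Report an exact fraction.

θ(8) = -397/140625 rad

Load 1 — triangular load w₀=2 kN/m (0→w₀ over full span):
  θ_1 = -w₀(2x(L-x)(L-2x)(x+2L)+x²(L-x)²)/(120LEI) = -2·(2·8·(20-8)·(20-2·8)·(8+2·20)+8²·(20-8)²)/(120·20·20000) = -6/3125 rad
Load 2 — point force P=16 kN at a=20/3 m (b=L-a=40/3):
  θ_2 = Pa²(L-x)(2bL-(3b+a)(L-x))/(2L³EI)  [x>a] = 16·(20/3)²·(20-8)·(2·(40/3)·20-(3·(40/3)+(20/3))·(20-8))/(2·20³·20000) = -4/5625 rad
Load 3 — applied couple M₀=15 kN·m at a=12 m (b=L-a=8):
  θ_3 = (R_Ax²/2 - M_Ax)/EI  [x≤a] with R_A=27/25, M_A=24/5 = ((27/25)·8²/2 - (24/5)·8)/20000 = -3/15625 rad
Superposition: θ = Σ θ_i = -397/140625 rad ≈ -0.002823 rad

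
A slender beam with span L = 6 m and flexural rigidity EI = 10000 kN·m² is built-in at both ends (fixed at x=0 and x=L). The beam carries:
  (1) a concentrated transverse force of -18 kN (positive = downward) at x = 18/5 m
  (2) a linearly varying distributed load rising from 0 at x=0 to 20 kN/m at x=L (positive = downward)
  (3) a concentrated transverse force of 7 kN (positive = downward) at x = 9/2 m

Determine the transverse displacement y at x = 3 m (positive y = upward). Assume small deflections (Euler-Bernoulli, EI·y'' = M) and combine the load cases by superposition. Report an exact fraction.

y(3) = -39087/20000000 m

Load 1 — point force P=-18 kN at a=18/5 m (b=L-a=12/5):
  y_1 = -Pb²x²(3aL-(3a+b)x)/(6L³EI)  [x≤a] = -(-18)·(12/5)²·3²·(3·(18/5)·6-(3·(18/5)+(12/5))·3)/(6·6³·10000) = 567/312500 m
Load 2 — triangular load w₀=20 kN/m (0→w₀ over full span):
  y_2 = -w₀x²(L-x)²(x+2L)/(120LEI) = -20·3²·(6-3)²·(3+2·6)/(120·6·10000) = -27/8000 m
Load 3 — point force P=7 kN at a=9/2 m (b=L-a=3/2):
  y_3 = -Pb²x²(3aL-(3a+b)x)/(6L³EI)  [x≤a] = -7·(3/2)²·3²·(3·(9/2)·6-(3·(9/2)+(3/2))·3)/(6·6³·10000) = -63/160000 m
Superposition: y = Σ y_i = -39087/20000000 m ≈ -0.001954 m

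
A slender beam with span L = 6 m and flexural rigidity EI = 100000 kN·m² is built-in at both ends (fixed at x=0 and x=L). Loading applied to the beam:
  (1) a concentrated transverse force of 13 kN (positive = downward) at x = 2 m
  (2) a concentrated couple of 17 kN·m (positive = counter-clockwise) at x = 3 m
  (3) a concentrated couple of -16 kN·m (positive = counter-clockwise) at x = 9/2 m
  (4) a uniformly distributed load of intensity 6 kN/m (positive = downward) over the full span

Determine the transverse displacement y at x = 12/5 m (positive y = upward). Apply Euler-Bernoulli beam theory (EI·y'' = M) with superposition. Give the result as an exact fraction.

Load 1 — point force P=13 kN at a=2 m (b=L-a=4):
  y_1 = -Pa²(L-x)²(3bL-(3b+a)(L-x))/(6L³EI)  [x>a] = -13·2²·(6-(12/5))²·(3·4·6-(3·4+2)·(6-(12/5)))/(6·6³·100000) = -351/3125000 m
Load 2 — applied couple M₀=17 kN·m at a=3 m (b=L-a=3):
  y_2 = (R_Ax³/6 - M_Ax²/2)/EI  [x≤a] with R_A=17/4, M_A=17/4 = ((17/4)·(12/5)³/6 - (17/4)·(12/5)²/2)/100000 = -153/6250000 m
Load 3 — applied couple M₀=-16 kN·m at a=9/2 m (b=L-a=3/2):
  y_3 = (R_Ax³/6 - M_Ax²/2)/EI  [x≤a] with R_A=-3, M_A=-5 = ((-3)·(12/5)³/6 - (-5)·(12/5)²/2)/100000 = 117/1562500 m
Load 4 — uniform load w=6 kN/m over full span:
  y_4 = -wx²(L-x)²/(24EI) = -6·(12/5)²·(6-(12/5))²/(24·100000) = -729/3906250 m
Superposition: y = Σ y_i = -7767/31250000 m ≈ -0.000249 m

y(12/5) = -7767/31250000 m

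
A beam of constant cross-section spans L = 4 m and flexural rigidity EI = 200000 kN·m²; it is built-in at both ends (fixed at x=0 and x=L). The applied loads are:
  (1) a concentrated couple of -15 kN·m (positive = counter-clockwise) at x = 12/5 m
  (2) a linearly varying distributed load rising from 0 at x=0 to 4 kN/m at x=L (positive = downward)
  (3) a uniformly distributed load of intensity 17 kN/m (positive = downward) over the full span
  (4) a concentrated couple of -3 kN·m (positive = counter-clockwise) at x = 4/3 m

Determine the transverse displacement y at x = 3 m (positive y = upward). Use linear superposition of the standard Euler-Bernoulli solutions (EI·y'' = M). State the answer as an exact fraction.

Load 1 — applied couple M₀=-15 kN·m at a=12/5 m (b=L-a=8/5):
  y_1 = (R_Ax³/6 - M_Ax²/2 - M₀(x-a)²/2)/EI  [x>a] with R_A=-27/5, M_A=-24/5 = ((-27/5)·3³/6 - (-24/5)·3²/2 - (-15)·(3-(12/5))²/2)/200000 = 0 m
Load 2 — triangular load w₀=4 kN/m (0→w₀ over full span):
  y_2 = -w₀x²(L-x)²(x+2L)/(120LEI) = -4·3²·(4-3)²·(3+2·4)/(120·4·200000) = -33/8000000 m
Load 3 — uniform load w=17 kN/m over full span:
  y_3 = -wx²(L-x)²/(24EI) = -17·3²·(4-3)²/(24·200000) = -51/1600000 m
Load 4 — applied couple M₀=-3 kN·m at a=4/3 m (b=L-a=8/3):
  y_4 = (R_Ax³/6 - M_Ax²/2 - M₀(x-a)²/2)/EI  [x>a] with R_A=-1, M_A=0 = ((-1)·3³/6 - 0·3²/2 - (-3)·(3-(4/3))²/2)/200000 = -1/600000 m
Superposition: y = Σ y_i = -113/3000000 m ≈ -0.000038 m

y(3) = -113/3000000 m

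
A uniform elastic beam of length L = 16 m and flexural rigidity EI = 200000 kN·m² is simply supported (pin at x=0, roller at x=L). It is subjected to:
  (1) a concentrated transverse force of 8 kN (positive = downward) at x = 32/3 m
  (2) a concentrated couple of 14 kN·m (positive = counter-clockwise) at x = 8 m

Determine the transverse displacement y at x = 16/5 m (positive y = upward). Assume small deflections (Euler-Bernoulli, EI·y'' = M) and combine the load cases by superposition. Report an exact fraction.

y(16/5) = -10573/6328125 m

Load 1 — point force P=8 kN at a=32/3 m (b=L-a=16/3):
  y_1 = -Pbx(L²-b²-x²)/(6LEI)  [x≤a] = -8·(16/3)·(16/5)·(16²-(16/3)²-(16/5)²)/(6·16·200000) = -48896/31640625 m
Load 2 — applied couple M₀=14 kN·m at a=8 m (b=L-a=8):
  y_2 = (M₀x³/(6L)+C₁x)/EI  [x≤a] with C₁=M₀(3b²-L²)/(6L)=-28/3 = (14·(16/5)³/(6·16)+(-28/3)·(16/5))/200000 = -49/390625 m
Superposition: y = Σ y_i = -10573/6328125 m ≈ -0.001671 m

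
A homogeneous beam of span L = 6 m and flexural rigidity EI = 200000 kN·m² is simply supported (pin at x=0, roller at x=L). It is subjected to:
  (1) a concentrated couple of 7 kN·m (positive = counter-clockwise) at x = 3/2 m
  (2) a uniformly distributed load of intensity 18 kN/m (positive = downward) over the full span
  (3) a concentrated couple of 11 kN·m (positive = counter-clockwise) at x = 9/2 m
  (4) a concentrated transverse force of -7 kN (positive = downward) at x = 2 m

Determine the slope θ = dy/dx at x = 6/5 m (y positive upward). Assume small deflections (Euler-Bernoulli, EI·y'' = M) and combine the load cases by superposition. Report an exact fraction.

θ(6/5) = -1062661/1800000000 rad

Load 1 — applied couple M₀=7 kN·m at a=3/2 m (b=L-a=9/2):
  θ_1 = (M₀x²/(2L)+C₁)/EI  [x≤a] with C₁=M₀(3b²-L²)/(6L)=77/16 = (7·(6/5)²/(2·6)+(77/16))/200000 = 2261/80000000 rad
Load 2 — uniform load w=18 kN/m over full span:
  θ_2 = -w(L³-6Lx²+4x³)/(24EI) = -18·(6³-6·6·(6/5)²+4·(6/5)³)/(24·200000) = -8019/12500000 rad
Load 3 — applied couple M₀=11 kN·m at a=9/2 m (b=L-a=3/2):
  θ_3 = (M₀x²/(2L)+C₁)/EI  [x≤a] with C₁=M₀(3b²-L²)/(6L)=-143/16 = (11·(6/5)²/(2·6)+(-143/16))/200000 = -3047/80000000 rad
Load 4 — point force P=-7 kN at a=2 m (b=L-a=4):
  θ_4 = -Pb(L²-b²-3x²)/(6LEI)  [x≤a] = -(-7)·4·(6²-4²-3·(6/5)²)/(6·6·200000) = 343/5625000 rad
Superposition: θ = Σ θ_i = -1062661/1800000000 rad ≈ -0.000590 rad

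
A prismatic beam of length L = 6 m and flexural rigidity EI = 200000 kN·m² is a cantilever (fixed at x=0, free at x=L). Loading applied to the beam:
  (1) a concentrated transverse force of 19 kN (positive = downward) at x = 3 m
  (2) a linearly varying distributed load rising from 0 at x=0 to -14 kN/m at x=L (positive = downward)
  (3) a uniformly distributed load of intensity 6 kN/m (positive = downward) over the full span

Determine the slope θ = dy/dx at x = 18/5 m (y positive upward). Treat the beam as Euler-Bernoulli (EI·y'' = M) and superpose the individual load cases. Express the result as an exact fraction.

θ(18/5) = 76617/250000000 rad

Load 1 — point force P=19 kN at a=3 m (b=L-a=3):
  θ_1 = -Pa²/(2EI)  [x>a] = -19·3²/(2·200000) = -171/400000 rad
Load 2 — triangular load w₀=-14 kN/m (0→w₀ over full span):
  θ_2 = (w₀Lx²/4-w₀L²x/3-w₀x⁴/(24L))/EI = ((-14)·6·(18/5)²/4-(-14)·6²·(18/5)/3-(-14)·(18/5)⁴/(24·6))/200000 = 109053/62500000 rad
Load 3 — uniform load w=6 kN/m over full span:
  θ_3 = -wx(x²-3Lx+3L²)/(6EI) = -6·(18/5)·((18/5)²-3·6·(18/5)+3·6²)/(6·200000) = -3159/3125000 rad
Superposition: θ = Σ θ_i = 76617/250000000 rad ≈ 0.000306 rad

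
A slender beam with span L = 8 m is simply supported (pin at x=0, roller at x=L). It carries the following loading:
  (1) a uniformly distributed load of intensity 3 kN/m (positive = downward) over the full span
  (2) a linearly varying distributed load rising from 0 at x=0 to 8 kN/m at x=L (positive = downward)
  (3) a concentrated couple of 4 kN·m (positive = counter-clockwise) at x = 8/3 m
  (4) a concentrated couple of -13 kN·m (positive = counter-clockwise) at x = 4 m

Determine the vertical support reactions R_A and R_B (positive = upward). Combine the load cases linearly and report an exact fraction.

Load 1 — uniform load w=3 kN/m over full span:
  R_A = wL/2 = 3·8/2 = 12 kN
  R_B = wL/2 = 3·8/2 = 12 kN
Load 2 — triangular load w₀=8 kN/m (0→w₀ over full span):
  R_A = w₀L/6 = 8·8/6 = 32/3 kN
  R_B = w₀L/3 = 8·8/3 = 64/3 kN
Load 3 — applied couple M₀=4 kN·m at a=8/3 m (b=L-a=16/3):
  R_A = M₀/L = 4/8 = 1/2 kN
  R_B = -M₀/L = -4/8 = -1/2 kN
Load 4 — applied couple M₀=-13 kN·m at a=4 m (b=L-a=4):
  R_A = M₀/L = (-13)/8 = -13/8 kN
  R_B = -M₀/L = -(-13)/8 = 13/8 kN
Superposition: R_A = 517/24 kN, R_B = 827/24 kN

R_A = 517/24 kN, R_B = 827/24 kN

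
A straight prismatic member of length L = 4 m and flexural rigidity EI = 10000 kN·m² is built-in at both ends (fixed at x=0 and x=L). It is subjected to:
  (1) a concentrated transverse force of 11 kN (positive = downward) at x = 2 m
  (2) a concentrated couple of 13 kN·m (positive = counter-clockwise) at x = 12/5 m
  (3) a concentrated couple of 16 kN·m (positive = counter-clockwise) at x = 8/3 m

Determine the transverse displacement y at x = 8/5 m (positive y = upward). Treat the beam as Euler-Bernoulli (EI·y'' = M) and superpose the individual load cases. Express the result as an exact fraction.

Load 1 — point force P=11 kN at a=2 m (b=L-a=2):
  y_1 = -Pb²x²(3aL-(3a+b)x)/(6L³EI)  [x≤a] = -11·2²·(8/5)²·(3·2·4-(3·2+2)·(8/5))/(6·4³·10000) = -77/234375 m
Load 2 — applied couple M₀=13 kN·m at a=12/5 m (b=L-a=8/5):
  y_2 = (R_Ax³/6 - M_Ax²/2)/EI  [x≤a] with R_A=117/25, M_A=104/25 = ((117/25)·(8/5)³/6 - (104/25)·(8/5)²/2)/10000 = -416/1953125 m
Load 3 — applied couple M₀=16 kN·m at a=8/3 m (b=L-a=4/3):
  y_3 = (R_Ax³/6 - M_Ax²/2)/EI  [x≤a] with R_A=16/3, M_A=16/3 = ((16/3)·(8/5)³/6 - (16/3)·(8/5)²/2)/10000 = -224/703125 m
Superposition: y = Σ y_i = -15119/17578125 m ≈ -0.000860 m

y(8/5) = -15119/17578125 m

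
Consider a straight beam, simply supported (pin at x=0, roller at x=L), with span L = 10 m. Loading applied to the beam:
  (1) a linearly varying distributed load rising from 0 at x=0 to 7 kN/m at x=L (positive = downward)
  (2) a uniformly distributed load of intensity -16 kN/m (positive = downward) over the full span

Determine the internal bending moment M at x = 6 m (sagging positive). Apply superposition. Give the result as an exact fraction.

M(6) = -736/5 kN·m

Load 1 — triangular load w₀=7 kN/m (0→w₀ over full span):
  M_1 = w₀Lx/6 - w₀x³/(6L) = 7·10·6/6 - 7·6³/(6·10) = 224/5 kN·m
Load 2 — uniform load w=-16 kN/m over full span:
  M_2 = wx(L-x)/2 = (-16)·6·(10-6)/2 = -192 kN·m
Superposition: M = Σ M_i = -736/5 kN·m ≈ -147.200000 kN·m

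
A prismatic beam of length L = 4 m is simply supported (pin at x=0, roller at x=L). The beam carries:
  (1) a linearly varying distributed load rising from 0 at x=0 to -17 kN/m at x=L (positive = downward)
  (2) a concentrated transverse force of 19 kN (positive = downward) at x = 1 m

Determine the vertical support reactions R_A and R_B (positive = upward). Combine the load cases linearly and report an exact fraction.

R_A = 35/12 kN, R_B = -215/12 kN

Load 1 — triangular load w₀=-17 kN/m (0→w₀ over full span):
  R_A = w₀L/6 = (-17)·4/6 = -34/3 kN
  R_B = w₀L/3 = (-17)·4/3 = -68/3 kN
Load 2 — point force P=19 kN at a=1 m (b=L-a=3):
  R_A = Pb/L = 19·3/4 = 57/4 kN
  R_B = Pa/L = 19·1/4 = 19/4 kN
Superposition: R_A = 35/12 kN, R_B = -215/12 kN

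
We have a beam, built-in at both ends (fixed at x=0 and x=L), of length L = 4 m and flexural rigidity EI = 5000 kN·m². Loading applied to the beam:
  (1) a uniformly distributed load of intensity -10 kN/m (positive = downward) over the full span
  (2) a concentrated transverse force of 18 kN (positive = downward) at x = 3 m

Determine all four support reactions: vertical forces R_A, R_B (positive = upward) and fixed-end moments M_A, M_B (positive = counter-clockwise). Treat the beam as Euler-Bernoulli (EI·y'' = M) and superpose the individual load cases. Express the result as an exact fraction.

Load 1 — uniform load w=-10 kN/m over full span:
  R_A = wL/2 = (-10)·4/2 = -20 kN
  M_A = wL²/12 = (-10)·4²/12 = -40/3 kN·m
  R_B = wL/2 = (-10)·4/2 = -20 kN
  M_B = -wL²/12 = -(-10)·4²/12 = 40/3 kN·m
Load 2 — point force P=18 kN at a=3 m (b=L-a=1):
  R_A = Pb²(3a+b)/L³ = 18·1²·(3·3+1)/4³ = 45/16 kN
  M_A = Pab²/L² = 18·3·1²/4² = 27/8 kN·m
  R_B = Pa²(a+3b)/L³ = 18·3²·(3+3·1)/4³ = 243/16 kN
  M_B = -Pa²b/L² = -18·3²·1/4² = -81/8 kN·m
Superposition: R_A = -275/16 kN, M_A = -239/24 kN·m, R_B = -77/16 kN, M_B = 77/24 kN·m

R_A = -275/16 kN, M_A = -239/24 kN·m, R_B = -77/16 kN, M_B = 77/24 kN·m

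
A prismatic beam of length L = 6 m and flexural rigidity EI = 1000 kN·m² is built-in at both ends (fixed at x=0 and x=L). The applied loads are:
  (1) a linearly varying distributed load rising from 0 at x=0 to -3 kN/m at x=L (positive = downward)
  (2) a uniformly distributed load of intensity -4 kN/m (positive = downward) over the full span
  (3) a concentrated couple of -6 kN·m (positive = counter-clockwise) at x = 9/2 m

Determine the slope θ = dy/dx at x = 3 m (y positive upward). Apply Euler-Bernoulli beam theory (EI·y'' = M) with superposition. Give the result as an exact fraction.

Load 1 — triangular load w₀=-3 kN/m (0→w₀ over full span):
  θ_1 = -w₀(2x(L-x)(L-2x)(x+2L)+x²(L-x)²)/(120LEI) = -(-3)·(2·3·(6-3)·(6-2·3)·(3+2·6)+3²·(6-3)²)/(120·6·1000) = 27/80000 rad
Load 2 — uniform load w=-4 kN/m over full span:
  θ_2 = -wx(L-x)(L-2x)/(12EI) = -(-4)·3·(6-3)·(6-2·3)/(12·1000) = 0 rad
Load 3 — applied couple M₀=-6 kN·m at a=9/2 m (b=L-a=3/2):
  θ_3 = (R_Ax²/2 - M_Ax)/EI  [x≤a] with R_A=-9/8, M_A=-15/8 = ((-9/8)·3²/2 - (-15/8)·3)/1000 = 9/16000 rad
Superposition: θ = Σ θ_i = 9/10000 rad ≈ 0.000900 rad

θ(3) = 9/10000 rad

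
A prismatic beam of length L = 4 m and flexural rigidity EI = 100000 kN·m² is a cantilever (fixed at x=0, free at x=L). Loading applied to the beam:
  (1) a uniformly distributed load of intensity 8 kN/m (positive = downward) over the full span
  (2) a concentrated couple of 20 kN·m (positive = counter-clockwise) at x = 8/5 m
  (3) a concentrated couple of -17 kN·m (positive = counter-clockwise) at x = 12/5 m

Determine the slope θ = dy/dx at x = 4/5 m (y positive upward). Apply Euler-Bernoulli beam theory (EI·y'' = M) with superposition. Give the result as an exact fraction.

Load 1 — uniform load w=8 kN/m over full span:
  θ_1 = -wx(x²-3Lx+3L²)/(6EI) = -8·(4/5)·((4/5)²-3·4·(4/5)+3·4²)/(6·100000) = -488/1171875 rad
Load 2 — applied couple M₀=20 kN·m at a=8/5 m (b=L-a=12/5):
  θ_2 = M₀x/EI  [x≤a] = 20·(4/5)/100000 = 1/6250 rad
Load 3 — applied couple M₀=-17 kN·m at a=12/5 m (b=L-a=8/5):
  θ_3 = M₀x/EI  [x≤a] = (-17)·(4/5)/100000 = -17/125000 rad
Superposition: θ = Σ θ_i = -3679/9375000 rad ≈ -0.000392 rad

θ(4/5) = -3679/9375000 rad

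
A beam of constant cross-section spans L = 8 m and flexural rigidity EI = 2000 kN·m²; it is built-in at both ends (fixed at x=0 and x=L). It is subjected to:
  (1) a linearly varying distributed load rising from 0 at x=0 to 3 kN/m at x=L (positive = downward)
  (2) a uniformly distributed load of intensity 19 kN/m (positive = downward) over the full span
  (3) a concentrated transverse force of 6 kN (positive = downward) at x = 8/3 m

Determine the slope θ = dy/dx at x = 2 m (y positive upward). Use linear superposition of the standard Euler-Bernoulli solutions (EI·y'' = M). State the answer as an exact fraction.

θ(2) = -5231/120000 rad

Load 1 — triangular load w₀=3 kN/m (0→w₀ over full span):
  θ_1 = -w₀(2x(L-x)(L-2x)(x+2L)+x²(L-x)²)/(120LEI) = -3·(2·2·(8-2)·(8-2·2)·(2+2·8)+2²·(8-2)²)/(120·8·2000) = -117/40000 rad
Load 2 — uniform load w=19 kN/m over full span:
  θ_2 = -wx(L-x)(L-2x)/(12EI) = -19·2·(8-2)·(8-2·2)/(12·2000) = -19/500 rad
Load 3 — point force P=6 kN at a=8/3 m (b=L-a=16/3):
  θ_3 = -Pb²x(2aL-(3a+b)x)/(2L³EI)  [x≤a] = -6·(16/3)²·2·(2·(8/3)·8-(3·(8/3)+(16/3))·2)/(2·8³·2000) = -1/375 rad
Superposition: θ = Σ θ_i = -5231/120000 rad ≈ -0.043592 rad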